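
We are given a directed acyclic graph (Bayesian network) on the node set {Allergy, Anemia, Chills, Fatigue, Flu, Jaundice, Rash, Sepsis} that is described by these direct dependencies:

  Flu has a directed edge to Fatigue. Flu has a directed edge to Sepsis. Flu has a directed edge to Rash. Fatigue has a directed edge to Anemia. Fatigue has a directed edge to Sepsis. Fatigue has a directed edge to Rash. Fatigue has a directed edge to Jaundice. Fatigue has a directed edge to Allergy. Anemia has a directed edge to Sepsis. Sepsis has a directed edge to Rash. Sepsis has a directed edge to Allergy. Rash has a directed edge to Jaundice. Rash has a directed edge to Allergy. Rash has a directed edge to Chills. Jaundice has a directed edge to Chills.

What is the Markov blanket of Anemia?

{Fatigue, Flu, Sepsis}

A node's Markov blanket = Pa ∪ Ch ∪ (parents of Ch other than the node itself).
Ch(Anemia) = {Sepsis}.
Anemia's parents: Fatigue.
For each child, the remaining parents (spouses of Anemia):
  Sepsis: Fatigue, Flu
So the Markov blanket of Anemia is {Fatigue, Flu, Sepsis}.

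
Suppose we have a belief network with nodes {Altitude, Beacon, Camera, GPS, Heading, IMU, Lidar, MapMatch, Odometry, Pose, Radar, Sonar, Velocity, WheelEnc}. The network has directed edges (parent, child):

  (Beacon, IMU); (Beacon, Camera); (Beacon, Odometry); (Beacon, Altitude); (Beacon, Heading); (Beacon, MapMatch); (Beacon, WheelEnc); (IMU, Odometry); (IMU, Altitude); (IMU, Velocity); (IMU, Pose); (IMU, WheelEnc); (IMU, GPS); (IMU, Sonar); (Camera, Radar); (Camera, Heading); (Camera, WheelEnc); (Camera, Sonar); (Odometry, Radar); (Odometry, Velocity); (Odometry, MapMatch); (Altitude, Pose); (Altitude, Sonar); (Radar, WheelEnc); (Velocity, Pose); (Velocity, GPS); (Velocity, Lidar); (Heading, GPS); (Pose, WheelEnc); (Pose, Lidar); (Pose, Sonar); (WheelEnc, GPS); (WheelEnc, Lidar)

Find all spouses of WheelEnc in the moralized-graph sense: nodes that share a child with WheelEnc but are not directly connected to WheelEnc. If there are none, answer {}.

{Heading, Velocity}

Children of WheelEnc: GPS, Lidar.
  parents(GPS) \ {WheelEnc} = {Heading, IMU, Velocity}.
  Lidar also has parents Pose, Velocity.
Excluding nodes already adjacent to WheelEnc (Beacon, Camera, GPS, IMU, Lidar, Pose, Radar), the co-parent-only contribution is {Heading, Velocity}.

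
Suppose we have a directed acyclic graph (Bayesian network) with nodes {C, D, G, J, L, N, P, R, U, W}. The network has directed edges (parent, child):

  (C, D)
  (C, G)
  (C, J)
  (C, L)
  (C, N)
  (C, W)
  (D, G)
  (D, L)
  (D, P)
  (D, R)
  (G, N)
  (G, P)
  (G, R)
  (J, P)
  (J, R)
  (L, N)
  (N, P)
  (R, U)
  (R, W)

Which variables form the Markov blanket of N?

{C, D, G, J, L, P}

Recall MB(v) = parents ∪ children ∪ spouses, where spouses are the other parents of v's children.
Parents of N: C, G, L.
Ch(N) = {P}.
Other parents of N's children:
  P also has parents D, G, J.
MB(N) = {C, D, G, J, L, P}.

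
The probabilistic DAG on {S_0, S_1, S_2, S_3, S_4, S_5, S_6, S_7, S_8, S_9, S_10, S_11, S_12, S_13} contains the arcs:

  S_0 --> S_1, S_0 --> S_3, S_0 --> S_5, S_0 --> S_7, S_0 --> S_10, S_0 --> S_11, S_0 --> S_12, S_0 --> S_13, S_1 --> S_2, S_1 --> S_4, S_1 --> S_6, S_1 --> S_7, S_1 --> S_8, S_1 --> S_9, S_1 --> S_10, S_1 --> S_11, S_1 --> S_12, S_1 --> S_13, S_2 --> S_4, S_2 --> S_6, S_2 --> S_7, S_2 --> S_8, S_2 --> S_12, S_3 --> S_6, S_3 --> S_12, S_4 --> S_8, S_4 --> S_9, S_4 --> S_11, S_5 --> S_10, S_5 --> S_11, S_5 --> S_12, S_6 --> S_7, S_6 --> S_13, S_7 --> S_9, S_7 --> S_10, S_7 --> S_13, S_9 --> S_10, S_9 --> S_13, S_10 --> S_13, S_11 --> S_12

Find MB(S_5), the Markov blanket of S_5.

S_5 has parent S_0.
S_5 has children S_10, S_11, S_12.
Other parents of S_5's children:
  S_10: S_0, S_1, S_7, S_9
  S_11: S_0, S_1, S_4
  S_12: S_0, S_1, S_2, S_3, S_11
MB(S_5) = {S_0, S_1, S_2, S_3, S_4, S_7, S_9, S_10, S_11, S_12}.

{S_0, S_1, S_2, S_3, S_4, S_7, S_9, S_10, S_11, S_12}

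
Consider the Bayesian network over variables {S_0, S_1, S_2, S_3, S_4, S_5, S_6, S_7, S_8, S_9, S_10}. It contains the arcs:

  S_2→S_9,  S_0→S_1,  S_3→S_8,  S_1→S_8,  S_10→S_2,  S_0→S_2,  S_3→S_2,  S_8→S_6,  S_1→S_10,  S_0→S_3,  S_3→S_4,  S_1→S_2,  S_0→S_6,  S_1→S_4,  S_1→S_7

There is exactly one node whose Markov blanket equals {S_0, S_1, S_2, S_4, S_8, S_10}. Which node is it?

The target node must have every member of {S_0, S_1, S_2, S_4, S_8, S_10} as a parent, child, or co-parent, and no others.
Parents of S_3: S_0; children: S_2, S_4, S_8; co-parents: S_0, S_1, S_10.
These exactly cover the given set, so the node is S_3.

S_3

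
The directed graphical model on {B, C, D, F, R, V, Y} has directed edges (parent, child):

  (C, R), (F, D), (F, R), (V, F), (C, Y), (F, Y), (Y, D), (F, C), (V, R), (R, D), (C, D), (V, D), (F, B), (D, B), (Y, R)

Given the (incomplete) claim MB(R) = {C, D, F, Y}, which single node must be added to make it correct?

V

Recall MB(v) = parents ∪ children ∪ spouses, where spouses are the other parents of v's children.
R has parents C, F, V, Y.
Children of R: D.
Parents of each child, excluding R:
  D's other parents are C, F, V, Y.
MB(R) = {C, D, F, V, Y}.
Comparing with the claimed set, V is missing.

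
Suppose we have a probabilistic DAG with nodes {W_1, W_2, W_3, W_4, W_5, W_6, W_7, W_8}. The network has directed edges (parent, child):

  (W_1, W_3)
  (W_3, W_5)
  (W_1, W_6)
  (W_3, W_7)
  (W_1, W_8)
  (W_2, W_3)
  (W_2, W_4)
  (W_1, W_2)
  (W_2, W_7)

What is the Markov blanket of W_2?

W_2's children: W_3, W_4, W_7.
W_2's parents: W_1.
Co-parents of W_2 (other parents of its children):
  W_3 also has parent W_1.
  W_4: no additional parents.
  parents(W_7) \ {W_2} = {W_3}.
Union: {W_1} ∪ {W_3, W_4, W_7} ∪ {W_1, W_3} = {W_1, W_3, W_4, W_7}.

{W_1, W_3, W_4, W_7}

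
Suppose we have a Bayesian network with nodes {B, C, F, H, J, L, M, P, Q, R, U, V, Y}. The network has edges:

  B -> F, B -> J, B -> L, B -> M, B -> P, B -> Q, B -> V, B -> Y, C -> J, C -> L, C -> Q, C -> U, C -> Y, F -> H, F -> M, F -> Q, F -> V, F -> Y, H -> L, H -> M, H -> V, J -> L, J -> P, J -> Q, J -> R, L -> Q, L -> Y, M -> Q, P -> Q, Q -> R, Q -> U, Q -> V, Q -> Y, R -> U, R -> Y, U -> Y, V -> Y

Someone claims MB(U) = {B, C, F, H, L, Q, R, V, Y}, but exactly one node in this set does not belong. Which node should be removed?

By definition, MB(U) is built from U's parents, U's children, and the co-parents of U.
U's parents: C, Q, R.
U's children: Y.
Other parents of U's children:
  Y's other parents are B, C, F, L, Q, R, V.
MB(U) = {B, C, F, L, Q, R, V, Y}.
H is neither a parent, child, nor co-parent of U, so it does not belong.

H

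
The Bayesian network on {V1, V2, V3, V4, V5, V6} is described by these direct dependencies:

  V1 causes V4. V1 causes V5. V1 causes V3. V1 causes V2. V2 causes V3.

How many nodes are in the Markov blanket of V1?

4

Children of V1: V2, V3, V4, V5.
V1 has no parents.
Other parents of V1's children:
  V5: —
  V2: —
  V4: —
  V3: V2
MB(V1) = {V2, V3, V4, V5}, which has 4 nodes.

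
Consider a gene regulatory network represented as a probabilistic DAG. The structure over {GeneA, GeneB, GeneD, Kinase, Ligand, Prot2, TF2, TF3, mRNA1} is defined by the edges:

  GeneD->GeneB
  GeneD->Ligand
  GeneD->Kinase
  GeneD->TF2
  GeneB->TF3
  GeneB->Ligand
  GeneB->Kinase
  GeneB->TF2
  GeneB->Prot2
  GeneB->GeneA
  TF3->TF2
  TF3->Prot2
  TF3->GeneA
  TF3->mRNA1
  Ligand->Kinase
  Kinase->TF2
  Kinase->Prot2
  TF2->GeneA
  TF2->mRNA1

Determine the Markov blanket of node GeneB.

Ch(GeneB) = {GeneA, Kinase, Ligand, Prot2, TF2, TF3}.
GeneB's parents: GeneD.
For each child, the remaining parents (spouses of GeneB):
  TF3: —
  Ligand: GeneD
  Kinase: GeneD, Ligand
  TF2: GeneD, Kinase, TF3
  Prot2: Kinase, TF3
  GeneA: TF2, TF3
MB(GeneB) = {GeneA, GeneD, Kinase, Ligand, Prot2, TF2, TF3}.

{GeneA, GeneD, Kinase, Ligand, Prot2, TF2, TF3}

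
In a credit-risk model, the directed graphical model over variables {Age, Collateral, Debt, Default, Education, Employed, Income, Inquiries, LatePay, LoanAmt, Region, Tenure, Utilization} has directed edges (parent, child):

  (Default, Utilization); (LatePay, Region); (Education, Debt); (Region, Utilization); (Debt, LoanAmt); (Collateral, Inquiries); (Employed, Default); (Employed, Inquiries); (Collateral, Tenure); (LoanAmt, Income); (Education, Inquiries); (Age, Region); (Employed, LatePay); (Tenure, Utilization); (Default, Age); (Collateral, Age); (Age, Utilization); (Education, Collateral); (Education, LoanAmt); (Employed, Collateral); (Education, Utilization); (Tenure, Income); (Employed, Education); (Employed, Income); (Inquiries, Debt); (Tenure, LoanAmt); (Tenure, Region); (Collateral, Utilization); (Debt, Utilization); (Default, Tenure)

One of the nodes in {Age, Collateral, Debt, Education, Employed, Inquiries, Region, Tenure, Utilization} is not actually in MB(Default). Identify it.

Parents of Default: Employed.
Children of Default: Age, Tenure, Utilization.
For each child, the remaining parents (spouses of Default):
  Age: Collateral
  Tenure: Collateral
  Utilization: Age, Collateral, Debt, Education, Region, Tenure
MB(Default) = {Age, Collateral, Debt, Education, Employed, Region, Tenure, Utilization}.
Inquiries is neither a parent, child, nor co-parent of Default, so it does not belong.

Inquiries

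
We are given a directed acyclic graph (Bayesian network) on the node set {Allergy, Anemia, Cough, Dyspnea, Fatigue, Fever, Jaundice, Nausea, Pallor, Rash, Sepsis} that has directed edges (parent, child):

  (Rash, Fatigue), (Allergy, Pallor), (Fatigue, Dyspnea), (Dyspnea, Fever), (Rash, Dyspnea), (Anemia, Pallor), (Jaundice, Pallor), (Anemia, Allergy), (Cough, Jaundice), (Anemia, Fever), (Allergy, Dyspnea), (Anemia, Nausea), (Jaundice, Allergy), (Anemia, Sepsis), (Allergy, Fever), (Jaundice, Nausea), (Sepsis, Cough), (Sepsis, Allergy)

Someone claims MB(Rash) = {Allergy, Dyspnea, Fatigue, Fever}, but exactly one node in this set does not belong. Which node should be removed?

Fever

Parents of Rash: none.
Rash's children: Dyspnea, Fatigue.
For each child, the remaining parents (spouses of Rash):
  Fatigue: no additional parents.
  Dyspnea's other parents are Allergy, Fatigue.
MB(Rash) = {Allergy, Dyspnea, Fatigue}.
Fever is neither a parent, child, nor co-parent of Rash, so it does not belong.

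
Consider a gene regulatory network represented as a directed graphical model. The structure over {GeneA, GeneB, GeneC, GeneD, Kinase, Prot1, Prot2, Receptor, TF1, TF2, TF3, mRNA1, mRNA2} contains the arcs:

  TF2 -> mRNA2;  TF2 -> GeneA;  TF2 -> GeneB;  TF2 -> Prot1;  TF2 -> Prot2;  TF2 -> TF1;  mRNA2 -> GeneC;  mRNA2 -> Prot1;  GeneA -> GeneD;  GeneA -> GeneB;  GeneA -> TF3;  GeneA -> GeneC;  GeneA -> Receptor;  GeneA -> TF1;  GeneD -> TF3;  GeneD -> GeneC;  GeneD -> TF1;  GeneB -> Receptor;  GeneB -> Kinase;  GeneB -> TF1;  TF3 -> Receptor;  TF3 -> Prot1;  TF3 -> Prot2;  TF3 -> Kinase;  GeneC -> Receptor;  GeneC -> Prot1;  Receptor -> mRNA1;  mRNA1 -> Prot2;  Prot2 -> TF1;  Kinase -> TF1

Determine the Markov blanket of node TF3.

By definition, MB(TF3) is built from TF3's parents, TF3's children, and the co-parents of TF3.
Pa(TF3) = {GeneA, GeneD}.
TF3's children: Kinase, Prot1, Prot2, Receptor.
Parents of each child, excluding TF3:
  Receptor also has parents GeneA, GeneB, GeneC.
  Prot1's other parents are GeneC, TF2, mRNA2.
  Prot2's other parents are TF2, mRNA1.
  Kinase's other parent is GeneB.
MB(TF3) = {GeneA, GeneB, GeneC, GeneD, Kinase, Prot1, Prot2, Receptor, TF2, mRNA1, mRNA2}.

{GeneA, GeneB, GeneC, GeneD, Kinase, Prot1, Prot2, Receptor, TF2, mRNA1, mRNA2}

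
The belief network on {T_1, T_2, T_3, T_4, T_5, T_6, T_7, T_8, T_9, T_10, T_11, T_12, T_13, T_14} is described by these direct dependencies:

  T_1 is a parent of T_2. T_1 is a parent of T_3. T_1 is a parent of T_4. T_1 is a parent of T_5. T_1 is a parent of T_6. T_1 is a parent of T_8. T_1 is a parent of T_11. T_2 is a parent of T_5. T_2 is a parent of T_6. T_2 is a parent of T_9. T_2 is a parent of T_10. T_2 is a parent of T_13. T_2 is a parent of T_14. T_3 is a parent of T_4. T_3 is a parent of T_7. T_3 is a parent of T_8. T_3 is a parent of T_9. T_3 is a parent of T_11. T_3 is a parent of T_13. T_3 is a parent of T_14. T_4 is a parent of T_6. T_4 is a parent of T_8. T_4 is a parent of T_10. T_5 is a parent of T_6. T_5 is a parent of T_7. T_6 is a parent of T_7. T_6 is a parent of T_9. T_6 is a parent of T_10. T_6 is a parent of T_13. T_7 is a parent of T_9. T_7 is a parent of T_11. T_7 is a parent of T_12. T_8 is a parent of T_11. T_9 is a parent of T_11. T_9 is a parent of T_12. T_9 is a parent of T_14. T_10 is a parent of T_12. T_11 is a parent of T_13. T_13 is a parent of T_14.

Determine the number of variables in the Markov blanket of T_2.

11

The Markov blanket of a node is its parents, its children, and the other parents of its children.
T_2's parents: T_1.
Children of T_2: T_5, T_6, T_9, T_10, T_13, T_14.
For each child, the remaining parents (spouses of T_2):
  T_5 also has parent T_1.
  parents(T_6) \ {T_2} = {T_1, T_4, T_5}.
  parents(T_9) \ {T_2} = {T_3, T_6, T_7}.
  T_10's other parents are T_4, T_6.
  T_13's other parents are T_3, T_6, T_11.
  T_14's other parents are T_3, T_9, T_13.
MB(T_2) = {T_1, T_3, T_4, T_5, T_6, T_7, T_9, T_10, T_11, T_13, T_14}, which has 11 nodes.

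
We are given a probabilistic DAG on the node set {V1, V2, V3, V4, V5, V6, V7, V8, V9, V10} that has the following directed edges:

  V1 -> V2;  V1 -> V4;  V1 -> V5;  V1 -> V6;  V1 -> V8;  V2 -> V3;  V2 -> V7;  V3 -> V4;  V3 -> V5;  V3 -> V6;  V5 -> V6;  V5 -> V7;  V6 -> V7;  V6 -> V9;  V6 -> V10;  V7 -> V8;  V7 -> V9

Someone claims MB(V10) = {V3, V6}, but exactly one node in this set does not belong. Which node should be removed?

V3

Children of V10: none.
Pa(V10) = {V6}.
With no children, V10 has no spouses; the co-parent set is empty.
MB(V10) = {V6}.
V3 is neither a parent, child, nor co-parent of V10, so it does not belong.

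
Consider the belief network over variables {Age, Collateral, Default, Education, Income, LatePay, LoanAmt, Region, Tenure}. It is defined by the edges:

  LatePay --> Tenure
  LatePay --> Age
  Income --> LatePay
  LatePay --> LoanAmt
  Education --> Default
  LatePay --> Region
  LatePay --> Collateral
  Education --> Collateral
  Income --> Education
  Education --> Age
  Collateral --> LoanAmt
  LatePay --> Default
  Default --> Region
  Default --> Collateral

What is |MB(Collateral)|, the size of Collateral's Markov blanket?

A node's Markov blanket = Pa ∪ Ch ∪ (parents of Ch other than the node itself).
Pa(Collateral) = {Default, Education, LatePay}.
Collateral has child LoanAmt.
Other parents of Collateral's children:
  LoanAmt also has parent LatePay.
MB(Collateral) = {Default, Education, LatePay, LoanAmt}, which has 4 nodes.

4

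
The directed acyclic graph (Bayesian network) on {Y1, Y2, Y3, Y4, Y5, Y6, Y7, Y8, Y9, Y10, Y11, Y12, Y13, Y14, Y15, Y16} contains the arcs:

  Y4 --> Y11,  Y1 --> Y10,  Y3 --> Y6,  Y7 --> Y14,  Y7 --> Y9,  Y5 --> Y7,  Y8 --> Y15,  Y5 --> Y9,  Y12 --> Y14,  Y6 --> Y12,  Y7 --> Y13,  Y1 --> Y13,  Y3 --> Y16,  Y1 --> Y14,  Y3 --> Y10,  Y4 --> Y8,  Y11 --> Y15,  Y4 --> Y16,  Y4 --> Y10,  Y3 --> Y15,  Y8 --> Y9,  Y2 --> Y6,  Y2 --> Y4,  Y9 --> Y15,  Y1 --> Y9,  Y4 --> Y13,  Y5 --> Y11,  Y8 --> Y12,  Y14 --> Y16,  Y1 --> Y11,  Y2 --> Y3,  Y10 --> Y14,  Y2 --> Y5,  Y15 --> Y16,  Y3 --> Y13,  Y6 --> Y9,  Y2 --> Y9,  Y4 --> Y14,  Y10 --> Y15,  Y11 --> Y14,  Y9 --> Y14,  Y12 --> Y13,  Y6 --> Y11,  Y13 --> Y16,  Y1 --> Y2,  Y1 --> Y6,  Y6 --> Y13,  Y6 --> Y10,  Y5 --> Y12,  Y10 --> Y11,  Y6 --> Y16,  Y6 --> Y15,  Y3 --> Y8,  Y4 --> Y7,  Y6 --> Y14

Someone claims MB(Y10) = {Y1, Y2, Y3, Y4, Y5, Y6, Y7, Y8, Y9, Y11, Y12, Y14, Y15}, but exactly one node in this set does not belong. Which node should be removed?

Recall MB(v) = parents ∪ children ∪ spouses, where spouses are the other parents of v's children.
Y10 has parents Y1, Y3, Y4, Y6.
Ch(Y10) = {Y11, Y14, Y15}.
Other parents of Y10's children:
  Y11 also has parents Y1, Y4, Y5, Y6.
  parents(Y14) \ {Y10} = {Y1, Y4, Y6, Y7, Y9, Y11, Y12}.
  parents(Y15) \ {Y10} = {Y3, Y6, Y8, Y9, Y11}.
MB(Y10) = {Y1, Y3, Y4, Y5, Y6, Y7, Y8, Y9, Y11, Y12, Y14, Y15}.
Y2 is neither a parent, child, nor co-parent of Y10, so it does not belong.

Y2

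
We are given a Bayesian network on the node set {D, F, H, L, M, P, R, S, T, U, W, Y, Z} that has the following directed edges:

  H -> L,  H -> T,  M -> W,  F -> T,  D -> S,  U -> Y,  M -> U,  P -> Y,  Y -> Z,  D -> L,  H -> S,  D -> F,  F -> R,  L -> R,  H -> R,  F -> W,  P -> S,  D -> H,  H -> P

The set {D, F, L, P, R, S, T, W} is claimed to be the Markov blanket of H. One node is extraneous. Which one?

W

Children of H: L, P, R, S, T.
H has parent D.
For each child, the remaining parents (spouses of H):
  parents(L) \ {H} = {D}.
  P has no other parent.
  parents(R) \ {H} = {F, L}.
  parents(S) \ {H} = {D, P}.
  T's other parent is F.
MB(H) = {D, F, L, P, R, S, T}.
W is neither a parent, child, nor co-parent of H, so it does not belong.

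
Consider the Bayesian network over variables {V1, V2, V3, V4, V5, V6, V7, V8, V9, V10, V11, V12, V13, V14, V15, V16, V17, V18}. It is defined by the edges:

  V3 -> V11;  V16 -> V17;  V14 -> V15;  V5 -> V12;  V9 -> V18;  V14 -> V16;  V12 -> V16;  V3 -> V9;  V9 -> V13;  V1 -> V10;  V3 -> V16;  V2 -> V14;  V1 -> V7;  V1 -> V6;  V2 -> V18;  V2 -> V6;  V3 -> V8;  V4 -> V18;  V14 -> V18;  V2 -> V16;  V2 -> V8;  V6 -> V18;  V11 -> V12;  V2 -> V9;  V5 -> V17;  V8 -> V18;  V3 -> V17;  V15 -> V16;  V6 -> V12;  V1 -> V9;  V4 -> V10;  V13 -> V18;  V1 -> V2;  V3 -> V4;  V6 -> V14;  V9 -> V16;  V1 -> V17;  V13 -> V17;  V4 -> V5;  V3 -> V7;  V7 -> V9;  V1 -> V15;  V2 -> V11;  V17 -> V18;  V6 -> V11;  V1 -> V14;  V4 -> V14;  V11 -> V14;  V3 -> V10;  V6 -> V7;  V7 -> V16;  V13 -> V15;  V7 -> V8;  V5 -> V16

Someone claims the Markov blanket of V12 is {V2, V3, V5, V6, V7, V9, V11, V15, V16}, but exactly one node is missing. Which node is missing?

V14

V12 has parents V5, V6, V11.
V12's children: V16.
Co-parents of V12 (other parents of its children):
  parents(V16) \ {V12} = {V2, V3, V5, V7, V9, V14, V15}.
MB(V12) = {V2, V3, V5, V6, V7, V9, V11, V14, V15, V16}.
Comparing with the claimed set, V14 is missing.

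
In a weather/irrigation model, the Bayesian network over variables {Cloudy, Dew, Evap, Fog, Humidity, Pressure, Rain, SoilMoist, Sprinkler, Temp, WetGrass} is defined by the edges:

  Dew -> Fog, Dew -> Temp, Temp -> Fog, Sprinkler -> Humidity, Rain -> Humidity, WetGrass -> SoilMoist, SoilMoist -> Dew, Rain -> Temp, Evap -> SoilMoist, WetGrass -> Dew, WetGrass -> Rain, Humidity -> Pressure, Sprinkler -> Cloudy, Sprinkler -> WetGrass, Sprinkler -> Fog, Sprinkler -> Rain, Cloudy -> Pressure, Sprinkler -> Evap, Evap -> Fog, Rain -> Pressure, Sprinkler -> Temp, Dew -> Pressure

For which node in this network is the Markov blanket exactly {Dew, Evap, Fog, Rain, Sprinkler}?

The target node must have every member of {Dew, Evap, Fog, Rain, Sprinkler} as a parent, child, or co-parent, and no others.
Parents of Temp: Dew, Rain, Sprinkler; children: Fog; co-parents: Dew, Evap, Sprinkler.
These exactly cover the given set, so the node is Temp.

Temp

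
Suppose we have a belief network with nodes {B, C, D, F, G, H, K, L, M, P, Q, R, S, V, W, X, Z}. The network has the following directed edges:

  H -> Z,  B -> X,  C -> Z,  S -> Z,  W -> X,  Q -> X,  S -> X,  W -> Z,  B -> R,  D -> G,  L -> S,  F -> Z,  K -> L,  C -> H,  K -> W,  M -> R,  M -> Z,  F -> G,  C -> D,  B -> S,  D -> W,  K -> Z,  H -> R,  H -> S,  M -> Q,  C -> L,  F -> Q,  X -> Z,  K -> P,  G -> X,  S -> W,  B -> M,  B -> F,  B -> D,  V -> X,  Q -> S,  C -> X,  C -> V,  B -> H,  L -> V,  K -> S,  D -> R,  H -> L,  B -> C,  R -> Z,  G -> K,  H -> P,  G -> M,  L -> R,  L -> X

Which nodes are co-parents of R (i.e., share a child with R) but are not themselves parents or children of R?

Children of R: Z.
  Z also has parents C, F, H, K, M, S, W, X.
Excluding nodes already adjacent to R (B, D, H, L, M, Z), the co-parent-only contribution is {C, F, K, S, W, X}.

{C, F, K, S, W, X}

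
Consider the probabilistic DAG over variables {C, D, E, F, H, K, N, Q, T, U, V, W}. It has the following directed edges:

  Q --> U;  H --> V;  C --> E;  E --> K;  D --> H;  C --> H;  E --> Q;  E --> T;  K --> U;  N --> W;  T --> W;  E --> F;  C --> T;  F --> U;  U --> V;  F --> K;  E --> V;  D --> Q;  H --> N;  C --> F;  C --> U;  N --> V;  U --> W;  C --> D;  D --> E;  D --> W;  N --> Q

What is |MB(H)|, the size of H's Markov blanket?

6

By definition, MB(H) is built from H's parents, H's children, and the co-parents of H.
Ch(H) = {N, V}.
Pa(H) = {C, D}.
Parents of each child, excluding H:
  N has no other parent.
  parents(V) \ {H} = {E, N, U}.
MB(H) = {C, D, E, N, U, V}, which has 6 nodes.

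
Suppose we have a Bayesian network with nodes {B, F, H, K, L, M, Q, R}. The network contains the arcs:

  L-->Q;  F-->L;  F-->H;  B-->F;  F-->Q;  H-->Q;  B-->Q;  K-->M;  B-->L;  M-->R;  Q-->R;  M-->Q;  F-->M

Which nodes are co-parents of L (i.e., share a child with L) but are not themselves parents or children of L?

{H, M}

Children of L: Q.
  Q: B, F, H, M
Excluding nodes already adjacent to L (B, F, Q), the co-parent-only contribution is {H, M}.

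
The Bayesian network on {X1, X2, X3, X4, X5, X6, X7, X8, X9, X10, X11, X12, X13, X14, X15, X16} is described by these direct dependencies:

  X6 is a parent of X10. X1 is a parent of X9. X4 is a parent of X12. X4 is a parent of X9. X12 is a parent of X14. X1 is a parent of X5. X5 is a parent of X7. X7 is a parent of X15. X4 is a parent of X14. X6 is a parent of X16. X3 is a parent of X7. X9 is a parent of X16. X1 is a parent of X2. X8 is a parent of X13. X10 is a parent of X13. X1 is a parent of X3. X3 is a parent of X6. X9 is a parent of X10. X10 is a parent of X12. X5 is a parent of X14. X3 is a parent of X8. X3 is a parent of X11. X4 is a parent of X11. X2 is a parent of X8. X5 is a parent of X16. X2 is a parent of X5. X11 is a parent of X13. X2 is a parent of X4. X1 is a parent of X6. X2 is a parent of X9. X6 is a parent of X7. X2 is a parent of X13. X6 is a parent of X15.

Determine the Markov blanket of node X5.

{X1, X2, X3, X4, X6, X7, X9, X12, X14, X16}

X5's parents: X1, X2.
Children of X5: X7, X14, X16.
Parents of each child, excluding X5:
  X7's other parents are X3, X6.
  parents(X14) \ {X5} = {X4, X12}.
  X16 also has parents X6, X9.
MB(X5) = {X1, X2, X3, X4, X6, X7, X9, X12, X14, X16}.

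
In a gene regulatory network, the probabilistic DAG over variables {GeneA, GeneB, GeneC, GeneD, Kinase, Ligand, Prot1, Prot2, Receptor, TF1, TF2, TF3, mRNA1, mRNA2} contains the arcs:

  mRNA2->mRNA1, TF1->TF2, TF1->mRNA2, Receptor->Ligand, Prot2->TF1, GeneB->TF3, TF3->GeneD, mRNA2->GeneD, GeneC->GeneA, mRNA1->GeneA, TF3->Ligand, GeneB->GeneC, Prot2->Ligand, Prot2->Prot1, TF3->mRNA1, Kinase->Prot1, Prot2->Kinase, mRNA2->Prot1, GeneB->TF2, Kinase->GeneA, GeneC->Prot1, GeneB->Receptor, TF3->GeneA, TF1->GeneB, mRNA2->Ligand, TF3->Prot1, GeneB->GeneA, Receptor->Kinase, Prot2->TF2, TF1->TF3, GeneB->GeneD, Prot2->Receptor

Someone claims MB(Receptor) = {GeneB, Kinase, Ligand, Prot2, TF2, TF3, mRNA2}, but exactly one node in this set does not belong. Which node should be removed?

By definition, MB(Receptor) is built from Receptor's parents, Receptor's children, and the co-parents of Receptor.
Children of Receptor: Kinase, Ligand.
Pa(Receptor) = {GeneB, Prot2}.
Parents of each child, excluding Receptor:
  parents(Kinase) \ {Receptor} = {Prot2}.
  Ligand's other parents are Prot2, TF3, mRNA2.
MB(Receptor) = {GeneB, Kinase, Ligand, Prot2, TF3, mRNA2}.
TF2 is neither a parent, child, nor co-parent of Receptor, so it does not belong.

TF2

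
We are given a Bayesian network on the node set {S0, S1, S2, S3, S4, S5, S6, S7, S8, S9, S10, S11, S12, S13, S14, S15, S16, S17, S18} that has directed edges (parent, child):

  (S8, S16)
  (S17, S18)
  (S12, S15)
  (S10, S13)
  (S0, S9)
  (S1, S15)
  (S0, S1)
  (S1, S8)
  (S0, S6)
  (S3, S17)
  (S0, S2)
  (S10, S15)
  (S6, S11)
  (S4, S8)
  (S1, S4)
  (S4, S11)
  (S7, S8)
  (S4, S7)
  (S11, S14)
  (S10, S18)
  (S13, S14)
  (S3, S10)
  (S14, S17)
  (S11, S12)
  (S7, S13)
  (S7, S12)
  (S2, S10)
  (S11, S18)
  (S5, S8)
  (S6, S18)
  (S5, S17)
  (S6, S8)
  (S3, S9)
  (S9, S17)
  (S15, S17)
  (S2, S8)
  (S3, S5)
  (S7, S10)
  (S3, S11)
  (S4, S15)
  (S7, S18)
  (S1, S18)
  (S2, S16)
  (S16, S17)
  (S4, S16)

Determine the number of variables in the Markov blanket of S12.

6

Children of S12: S15.
S12 has parents S7, S11.
For each child, the remaining parents (spouses of S12):
  S15 also has parents S1, S4, S10.
MB(S12) = {S1, S4, S7, S10, S11, S15}, which has 6 nodes.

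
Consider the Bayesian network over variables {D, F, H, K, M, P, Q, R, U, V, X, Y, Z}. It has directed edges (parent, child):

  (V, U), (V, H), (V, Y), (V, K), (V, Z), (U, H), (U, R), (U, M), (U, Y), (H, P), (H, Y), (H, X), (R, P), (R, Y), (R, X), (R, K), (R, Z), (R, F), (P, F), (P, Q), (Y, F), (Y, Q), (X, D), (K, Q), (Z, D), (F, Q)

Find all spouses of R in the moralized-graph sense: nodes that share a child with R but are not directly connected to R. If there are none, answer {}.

Children of R: F, K, P, X, Y, Z.
  P's other parent is H.
  Y's other parents are H, U, V.
  X also has parent H.
  K also has parent V.
  parents(Z) \ {R} = {V}.
  parents(F) \ {R} = {P, Y}.
Excluding nodes already adjacent to R (F, K, P, U, X, Y, Z), the co-parent-only contribution is {H, V}.

{H, V}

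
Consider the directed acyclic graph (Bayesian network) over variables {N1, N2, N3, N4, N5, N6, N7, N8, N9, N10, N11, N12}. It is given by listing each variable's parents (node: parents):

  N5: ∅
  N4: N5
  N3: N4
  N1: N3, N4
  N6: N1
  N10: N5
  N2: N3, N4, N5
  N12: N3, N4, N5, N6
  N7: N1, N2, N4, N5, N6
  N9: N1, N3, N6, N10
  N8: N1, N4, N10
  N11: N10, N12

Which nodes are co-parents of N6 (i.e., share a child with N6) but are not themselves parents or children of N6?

{N2, N3, N4, N5, N10}

Children of N6: N7, N9, N12.
  N12: N3, N4, N5
  N7: N1, N2, N4, N5
  N9: N1, N3, N10
Excluding nodes already adjacent to N6 (N1, N7, N9, N12), the co-parent-only contribution is {N2, N3, N4, N5, N10}.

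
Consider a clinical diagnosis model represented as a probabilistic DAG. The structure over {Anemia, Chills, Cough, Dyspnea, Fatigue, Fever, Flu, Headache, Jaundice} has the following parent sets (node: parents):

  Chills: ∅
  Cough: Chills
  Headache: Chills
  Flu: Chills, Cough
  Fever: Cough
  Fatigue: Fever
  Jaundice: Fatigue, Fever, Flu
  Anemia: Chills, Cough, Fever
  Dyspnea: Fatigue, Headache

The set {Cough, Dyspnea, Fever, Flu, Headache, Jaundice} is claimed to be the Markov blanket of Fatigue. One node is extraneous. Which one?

Cough

The Markov blanket of a node is its parents, its children, and the other parents of its children.
Fatigue has children Dyspnea, Jaundice.
Fatigue's parents: Fever.
For each child, the remaining parents (spouses of Fatigue):
  parents(Jaundice) \ {Fatigue} = {Fever, Flu}.
  parents(Dyspnea) \ {Fatigue} = {Headache}.
MB(Fatigue) = {Dyspnea, Fever, Flu, Headache, Jaundice}.
Cough is neither a parent, child, nor co-parent of Fatigue, so it does not belong.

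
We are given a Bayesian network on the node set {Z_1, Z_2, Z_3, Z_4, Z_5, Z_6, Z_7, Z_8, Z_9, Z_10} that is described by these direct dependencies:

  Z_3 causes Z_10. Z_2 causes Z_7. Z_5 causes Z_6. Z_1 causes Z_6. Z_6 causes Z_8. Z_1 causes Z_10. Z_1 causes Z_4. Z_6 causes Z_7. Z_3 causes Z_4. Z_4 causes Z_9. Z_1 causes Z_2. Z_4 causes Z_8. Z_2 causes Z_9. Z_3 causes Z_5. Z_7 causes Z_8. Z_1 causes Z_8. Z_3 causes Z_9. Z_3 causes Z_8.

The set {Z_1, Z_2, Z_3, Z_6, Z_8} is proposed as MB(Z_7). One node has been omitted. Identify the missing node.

Z_4

Recall MB(v) = parents ∪ children ∪ spouses, where spouses are the other parents of v's children.
Parents of Z_7: Z_2, Z_6.
Z_7's children: Z_8.
Other parents of Z_7's children:
  Z_8: Z_1, Z_3, Z_4, Z_6
MB(Z_7) = {Z_1, Z_2, Z_3, Z_4, Z_6, Z_8}.
Comparing with the claimed set, Z_4 is missing.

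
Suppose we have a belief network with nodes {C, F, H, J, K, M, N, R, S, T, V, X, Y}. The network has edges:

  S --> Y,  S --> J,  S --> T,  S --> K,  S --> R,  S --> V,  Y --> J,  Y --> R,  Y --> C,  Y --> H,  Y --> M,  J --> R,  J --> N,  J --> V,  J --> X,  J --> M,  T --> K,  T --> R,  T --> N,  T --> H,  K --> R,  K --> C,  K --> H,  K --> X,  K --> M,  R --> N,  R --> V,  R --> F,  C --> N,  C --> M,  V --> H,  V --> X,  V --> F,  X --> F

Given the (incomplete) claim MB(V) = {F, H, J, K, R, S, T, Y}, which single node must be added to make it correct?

X

The Markov blanket of a node is its parents, its children, and the other parents of its children.
V's children: F, H, X.
V has parents J, R, S.
Co-parents of V (other parents of its children):
  parents(H) \ {V} = {K, T, Y}.
  X also has parents J, K.
  parents(F) \ {V} = {R, X}.
MB(V) = {F, H, J, K, R, S, T, X, Y}.
Comparing with the claimed set, X is missing.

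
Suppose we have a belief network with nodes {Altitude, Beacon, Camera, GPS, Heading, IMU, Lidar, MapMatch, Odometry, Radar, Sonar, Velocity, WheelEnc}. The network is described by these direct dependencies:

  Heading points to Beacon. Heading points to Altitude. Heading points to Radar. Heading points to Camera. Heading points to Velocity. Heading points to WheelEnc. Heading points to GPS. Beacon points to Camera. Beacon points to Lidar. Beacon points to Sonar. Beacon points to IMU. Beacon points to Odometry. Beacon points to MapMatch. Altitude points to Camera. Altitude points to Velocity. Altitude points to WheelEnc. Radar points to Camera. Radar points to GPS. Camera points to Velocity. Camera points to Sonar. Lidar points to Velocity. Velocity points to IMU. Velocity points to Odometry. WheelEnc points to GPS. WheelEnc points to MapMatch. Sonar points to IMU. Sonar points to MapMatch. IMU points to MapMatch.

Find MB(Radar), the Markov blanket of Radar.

The Markov blanket of a node is its parents, its children, and the other parents of its children.
Radar's children: Camera, GPS.
Parents of Radar: Heading.
For each child, the remaining parents (spouses of Radar):
  parents(Camera) \ {Radar} = {Altitude, Beacon, Heading}.
  GPS also has parents Heading, WheelEnc.
MB(Radar) = {Altitude, Beacon, Camera, GPS, Heading, WheelEnc}.

{Altitude, Beacon, Camera, GPS, Heading, WheelEnc}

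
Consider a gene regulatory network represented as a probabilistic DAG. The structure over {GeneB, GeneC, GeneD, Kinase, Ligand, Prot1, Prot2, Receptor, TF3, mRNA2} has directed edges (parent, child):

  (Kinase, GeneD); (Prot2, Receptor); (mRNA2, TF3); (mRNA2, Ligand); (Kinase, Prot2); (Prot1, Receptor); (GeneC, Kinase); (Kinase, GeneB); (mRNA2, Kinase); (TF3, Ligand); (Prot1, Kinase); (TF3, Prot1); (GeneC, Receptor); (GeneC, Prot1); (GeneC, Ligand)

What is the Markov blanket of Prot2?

{GeneC, Kinase, Prot1, Receptor}

By definition, MB(Prot2) is built from Prot2's parents, Prot2's children, and the co-parents of Prot2.
Prot2 has parent Kinase.
Children of Prot2: Receptor.
Other parents of Prot2's children:
  Receptor also has parents GeneC, Prot1.
Union: {Kinase} ∪ {Receptor} ∪ {GeneC, Prot1} = {GeneC, Kinase, Prot1, Receptor}.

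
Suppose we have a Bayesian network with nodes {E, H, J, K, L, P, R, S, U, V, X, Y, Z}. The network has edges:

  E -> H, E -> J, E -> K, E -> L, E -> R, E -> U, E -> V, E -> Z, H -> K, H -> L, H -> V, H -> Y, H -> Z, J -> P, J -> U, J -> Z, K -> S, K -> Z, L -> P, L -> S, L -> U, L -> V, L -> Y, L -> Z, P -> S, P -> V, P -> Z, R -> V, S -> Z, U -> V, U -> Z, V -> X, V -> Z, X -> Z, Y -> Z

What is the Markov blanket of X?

Pa(X) = {V}.
X's children: Z.
Co-parents of X (other parents of its children):
  Z: E, H, J, K, L, P, S, U, V, Y
Union: {V} ∪ {Z} ∪ {E, H, J, K, L, P, S, U, V, Y} = {E, H, J, K, L, P, S, U, V, Y, Z}.

{E, H, J, K, L, P, S, U, V, Y, Z}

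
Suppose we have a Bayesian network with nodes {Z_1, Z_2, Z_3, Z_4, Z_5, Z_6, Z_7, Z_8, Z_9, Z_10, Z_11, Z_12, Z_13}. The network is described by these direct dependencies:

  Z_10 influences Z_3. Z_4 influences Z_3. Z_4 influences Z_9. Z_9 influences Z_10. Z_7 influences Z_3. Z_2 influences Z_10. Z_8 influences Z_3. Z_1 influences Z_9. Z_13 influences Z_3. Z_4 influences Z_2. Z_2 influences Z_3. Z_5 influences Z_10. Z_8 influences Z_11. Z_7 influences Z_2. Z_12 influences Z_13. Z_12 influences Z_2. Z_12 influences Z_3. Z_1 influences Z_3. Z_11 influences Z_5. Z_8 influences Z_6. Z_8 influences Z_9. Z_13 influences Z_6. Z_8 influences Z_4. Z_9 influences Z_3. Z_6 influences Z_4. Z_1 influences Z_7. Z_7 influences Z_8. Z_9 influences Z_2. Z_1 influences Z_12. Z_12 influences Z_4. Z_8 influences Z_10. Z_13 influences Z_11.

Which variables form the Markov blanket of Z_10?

Recall MB(v) = parents ∪ children ∪ spouses, where spouses are the other parents of v's children.
Parents of Z_10: Z_2, Z_5, Z_8, Z_9.
Children of Z_10: Z_3.
Other parents of Z_10's children:
  Z_3: Z_1, Z_2, Z_4, Z_7, Z_8, Z_9, Z_12, Z_13
Taking the union gives {Z_1, Z_2, Z_3, Z_4, Z_5, Z_7, Z_8, Z_9, Z_12, Z_13}.

{Z_1, Z_2, Z_3, Z_4, Z_5, Z_7, Z_8, Z_9, Z_12, Z_13}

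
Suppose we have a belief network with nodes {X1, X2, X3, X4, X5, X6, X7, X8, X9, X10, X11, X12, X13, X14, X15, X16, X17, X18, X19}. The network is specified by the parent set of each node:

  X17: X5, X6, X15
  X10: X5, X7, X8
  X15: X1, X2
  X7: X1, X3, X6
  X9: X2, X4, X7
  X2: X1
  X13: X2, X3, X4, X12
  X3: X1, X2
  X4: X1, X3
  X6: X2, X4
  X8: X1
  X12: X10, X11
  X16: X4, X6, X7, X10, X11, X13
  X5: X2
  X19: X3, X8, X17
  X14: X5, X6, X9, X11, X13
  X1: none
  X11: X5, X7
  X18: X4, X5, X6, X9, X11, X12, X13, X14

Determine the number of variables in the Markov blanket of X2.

X2 has parent X1.
X2 has children X3, X5, X6, X9, X13, X15.
Other parents of X2's children:
  X3 also has parent X1.
  X5: no additional parents.
  X6 also has parent X4.
  parents(X9) \ {X2} = {X4, X7}.
  X13's other parents are X3, X4, X12.
  parents(X15) \ {X2} = {X1}.
MB(X2) = {X1, X3, X4, X5, X6, X7, X9, X12, X13, X15}, which has 10 nodes.

10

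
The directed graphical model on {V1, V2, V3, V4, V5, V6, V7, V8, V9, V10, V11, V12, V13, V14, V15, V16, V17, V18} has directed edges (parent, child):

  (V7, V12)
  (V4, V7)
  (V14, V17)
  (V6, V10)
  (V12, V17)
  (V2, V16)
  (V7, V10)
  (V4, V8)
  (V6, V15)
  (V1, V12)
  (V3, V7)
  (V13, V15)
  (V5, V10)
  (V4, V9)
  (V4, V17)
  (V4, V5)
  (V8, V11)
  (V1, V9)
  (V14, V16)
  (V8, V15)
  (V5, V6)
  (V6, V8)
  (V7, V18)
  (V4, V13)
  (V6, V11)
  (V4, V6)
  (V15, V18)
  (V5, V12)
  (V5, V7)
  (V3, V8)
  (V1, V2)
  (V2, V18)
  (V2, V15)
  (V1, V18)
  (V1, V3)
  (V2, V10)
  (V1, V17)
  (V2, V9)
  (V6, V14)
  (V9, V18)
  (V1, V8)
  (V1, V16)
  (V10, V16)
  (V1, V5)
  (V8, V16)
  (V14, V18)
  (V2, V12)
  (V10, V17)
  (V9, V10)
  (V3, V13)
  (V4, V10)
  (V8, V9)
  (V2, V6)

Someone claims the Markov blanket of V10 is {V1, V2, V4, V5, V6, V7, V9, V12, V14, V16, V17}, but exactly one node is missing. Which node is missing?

Pa(V10) = {V2, V4, V5, V6, V7, V9}.
Children of V10: V16, V17.
Parents of each child, excluding V10:
  V16: V1, V2, V8, V14
  V17: V1, V4, V12, V14
MB(V10) = {V1, V2, V4, V5, V6, V7, V8, V9, V12, V14, V16, V17}.
Comparing with the claimed set, V8 is missing.

V8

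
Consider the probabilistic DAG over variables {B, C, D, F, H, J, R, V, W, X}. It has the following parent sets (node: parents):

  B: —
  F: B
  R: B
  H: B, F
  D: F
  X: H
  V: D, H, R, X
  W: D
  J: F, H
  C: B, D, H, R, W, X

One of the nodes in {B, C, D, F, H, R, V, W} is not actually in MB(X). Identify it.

F

Pa(X) = {H}.
Ch(X) = {C, V}.
For each child, the remaining parents (spouses of X):
  V also has parents D, H, R.
  C's other parents are B, D, H, R, W.
MB(X) = {B, C, D, H, R, V, W}.
F is neither a parent, child, nor co-parent of X, so it does not belong.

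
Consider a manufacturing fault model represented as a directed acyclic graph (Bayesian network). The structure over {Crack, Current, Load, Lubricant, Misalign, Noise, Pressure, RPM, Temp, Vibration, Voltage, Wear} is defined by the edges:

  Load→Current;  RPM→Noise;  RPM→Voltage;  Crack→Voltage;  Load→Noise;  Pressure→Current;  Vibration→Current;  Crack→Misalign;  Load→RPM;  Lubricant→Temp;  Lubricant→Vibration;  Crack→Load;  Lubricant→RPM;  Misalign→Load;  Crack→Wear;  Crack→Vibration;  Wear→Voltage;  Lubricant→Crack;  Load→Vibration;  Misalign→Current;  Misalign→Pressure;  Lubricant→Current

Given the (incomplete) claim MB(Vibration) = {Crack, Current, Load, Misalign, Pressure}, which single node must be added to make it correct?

Lubricant

Ch(Vibration) = {Current}.
Vibration's parents: Crack, Load, Lubricant.
For each child, the remaining parents (spouses of Vibration):
  Current: Load, Lubricant, Misalign, Pressure
MB(Vibration) = {Crack, Current, Load, Lubricant, Misalign, Pressure}.
Comparing with the claimed set, Lubricant is missing.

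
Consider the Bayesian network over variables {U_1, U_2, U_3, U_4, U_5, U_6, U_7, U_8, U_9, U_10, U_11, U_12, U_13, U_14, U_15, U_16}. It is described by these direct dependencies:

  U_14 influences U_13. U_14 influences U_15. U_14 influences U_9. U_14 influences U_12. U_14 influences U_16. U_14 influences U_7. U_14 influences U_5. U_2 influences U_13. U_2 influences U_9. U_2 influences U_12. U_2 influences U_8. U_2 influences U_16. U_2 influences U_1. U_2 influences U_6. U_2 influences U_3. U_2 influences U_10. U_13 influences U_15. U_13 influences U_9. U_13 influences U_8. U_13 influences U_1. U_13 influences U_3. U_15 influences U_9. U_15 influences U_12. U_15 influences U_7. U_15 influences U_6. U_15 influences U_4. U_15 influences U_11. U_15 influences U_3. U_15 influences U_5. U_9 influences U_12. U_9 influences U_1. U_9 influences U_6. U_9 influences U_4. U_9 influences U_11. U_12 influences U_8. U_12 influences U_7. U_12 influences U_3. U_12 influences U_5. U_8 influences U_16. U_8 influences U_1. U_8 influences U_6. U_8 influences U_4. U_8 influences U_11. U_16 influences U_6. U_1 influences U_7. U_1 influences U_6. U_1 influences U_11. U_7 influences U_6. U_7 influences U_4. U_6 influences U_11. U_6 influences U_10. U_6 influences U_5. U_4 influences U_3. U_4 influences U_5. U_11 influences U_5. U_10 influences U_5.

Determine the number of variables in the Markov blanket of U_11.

10

A node's Markov blanket = Pa ∪ Ch ∪ (parents of Ch other than the node itself).
Children of U_11: U_5.
Pa(U_11) = {U_1, U_6, U_8, U_9, U_15}.
Parents of each child, excluding U_11:
  U_5: U_4, U_6, U_10, U_12, U_14, U_15
MB(U_11) = {U_1, U_4, U_5, U_6, U_8, U_9, U_10, U_12, U_14, U_15}, which has 10 nodes.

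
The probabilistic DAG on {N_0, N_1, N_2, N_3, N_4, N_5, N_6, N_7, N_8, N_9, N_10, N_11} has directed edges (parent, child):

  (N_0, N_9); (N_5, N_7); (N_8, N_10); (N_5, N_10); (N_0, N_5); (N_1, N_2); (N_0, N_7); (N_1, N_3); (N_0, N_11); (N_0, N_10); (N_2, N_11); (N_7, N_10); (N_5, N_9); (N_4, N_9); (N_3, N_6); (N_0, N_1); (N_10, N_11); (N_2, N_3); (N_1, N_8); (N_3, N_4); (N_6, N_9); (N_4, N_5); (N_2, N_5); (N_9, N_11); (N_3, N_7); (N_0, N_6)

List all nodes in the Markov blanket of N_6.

A node's Markov blanket = Pa ∪ Ch ∪ (parents of Ch other than the node itself).
Parents of N_6: N_0, N_3.
Children of N_6: N_9.
For each child, the remaining parents (spouses of N_6):
  N_9 also has parents N_0, N_4, N_5.
Taking the union gives {N_0, N_3, N_4, N_5, N_9}.

{N_0, N_3, N_4, N_5, N_9}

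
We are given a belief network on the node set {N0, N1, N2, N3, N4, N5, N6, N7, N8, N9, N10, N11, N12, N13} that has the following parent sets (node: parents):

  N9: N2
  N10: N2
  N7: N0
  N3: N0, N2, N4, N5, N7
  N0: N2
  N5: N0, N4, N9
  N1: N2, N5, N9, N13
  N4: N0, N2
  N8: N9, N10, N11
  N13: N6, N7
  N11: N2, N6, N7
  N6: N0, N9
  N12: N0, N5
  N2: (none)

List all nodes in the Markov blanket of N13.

{N1, N2, N5, N6, N7, N9}

The Markov blanket of a node is its parents, its children, and the other parents of its children.
N13's children: N1.
N13 has parents N6, N7.
Co-parents of N13 (other parents of its children):
  N1: N2, N5, N9
MB(N13) = {N1, N2, N5, N6, N7, N9}.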